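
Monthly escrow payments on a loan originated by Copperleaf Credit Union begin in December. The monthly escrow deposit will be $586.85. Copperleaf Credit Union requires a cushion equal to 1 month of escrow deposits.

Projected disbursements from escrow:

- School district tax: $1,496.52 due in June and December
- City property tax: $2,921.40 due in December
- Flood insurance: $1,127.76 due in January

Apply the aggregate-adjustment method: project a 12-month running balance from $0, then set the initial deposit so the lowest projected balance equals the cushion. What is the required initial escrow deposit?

Cushion = 1 × $586.85 = $586.85
Trial balance (start $0, +$586.85 each month, − disbursements):
  Dec: +$586.85 − $4,417.92 → -$3,831.07
  Jan: +$586.85 − $1,127.76 → -$4,371.98
  Feb: +$586.85 → -$3,785.13
  Mar: +$586.85 → -$3,198.28
  Apr: +$586.85 → -$2,611.43
  May: +$586.85 → -$2,024.58
  Jun: +$586.85 − $1,496.52 → -$2,934.25
  Jul: +$586.85 → -$2,347.40
  Aug: +$586.85 → -$1,760.55
  Sep: +$586.85 → -$1,173.70
  Oct: +$586.85 → -$586.85
  Nov: +$586.85 → $0.00
Lowest trial balance = -$4,371.98 (Jan)
Initial deposit = cushion − low point = $586.85 − (-$4,371.98) = $4,958.83

$4,958.83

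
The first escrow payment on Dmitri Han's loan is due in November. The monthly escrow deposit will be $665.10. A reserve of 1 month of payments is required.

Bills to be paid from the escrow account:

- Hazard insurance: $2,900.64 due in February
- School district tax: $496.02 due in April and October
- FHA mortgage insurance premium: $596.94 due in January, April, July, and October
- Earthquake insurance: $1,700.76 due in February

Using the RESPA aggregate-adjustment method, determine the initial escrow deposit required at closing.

$3,203.04

Cushion = 1 × $665.10 = $665.10
Trial balance (start $0, +$665.10 each month, − disbursements):
  Nov: +$665.10 → $665.10
  Dec: +$665.10 → $1,330.20
  Jan: +$665.10 − $596.94 → $1,398.36
  Feb: +$665.10 − $4,601.40 → -$2,537.94
  Mar: +$665.10 → -$1,872.84
  Apr: +$665.10 − $1,092.96 → -$2,300.70
  May: +$665.10 → -$1,635.60
  Jun: +$665.10 → -$970.50
  Jul: +$665.10 − $596.94 → -$902.34
  Aug: +$665.10 → -$237.24
  Sep: +$665.10 → $427.86
  Oct: +$665.10 − $1,092.96 → $0.00
Lowest trial balance = -$2,537.94 (Feb)
Initial deposit = cushion − low point = $665.10 − (-$2,537.94) = $3,203.04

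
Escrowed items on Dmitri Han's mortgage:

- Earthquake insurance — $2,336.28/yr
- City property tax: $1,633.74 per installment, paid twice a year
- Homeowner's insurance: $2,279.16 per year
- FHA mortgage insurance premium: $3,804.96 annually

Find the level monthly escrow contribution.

$973.99

Earthquake insurance — $2,336.28/yr
City property tax — $1,633.74 × 2 = $3,267.48/yr
Homeowner's insurance — $2,279.16/yr
FHA mortgage insurance premium — $3,804.96/yr
Combined annual = $2,336.28 + $3,267.48 + $2,279.16 + $3,804.96 = $11,687.88
Monthly escrow = $11,687.88 / 12 = $973.99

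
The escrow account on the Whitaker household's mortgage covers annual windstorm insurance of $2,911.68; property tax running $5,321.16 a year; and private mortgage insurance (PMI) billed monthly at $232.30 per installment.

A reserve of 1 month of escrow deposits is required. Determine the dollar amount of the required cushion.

Windstorm insurance = $2,911.68/yr
Property tax = $5,321.16/yr
Private mortgage insurance (PMI) = $232.30 × 12 = $2,787.60/yr
Yearly total = $11,020.44
Monthly escrow = $11,020.44 ÷ 12 = $918.37
Required cushion = 1 × $918.37 = $918.37

$918.37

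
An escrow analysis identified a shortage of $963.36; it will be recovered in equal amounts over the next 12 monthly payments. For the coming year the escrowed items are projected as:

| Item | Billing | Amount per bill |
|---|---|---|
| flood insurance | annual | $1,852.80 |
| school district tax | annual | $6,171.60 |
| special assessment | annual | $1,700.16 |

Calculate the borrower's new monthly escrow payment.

Flood insurance = $1,852.80
School district tax = $6,171.60
Special assessment = $1,700.16
Annual escrow total = $1,852.80 + $6,171.60 + $1,700.16 = $9,724.56
Base monthly escrow = $9,724.56 / 12 = $810.38
Monthly shortage recovery: $963.36 / 12 = $80.28
Adjusted monthly = $810.38 + $80.28 = $890.66

$890.66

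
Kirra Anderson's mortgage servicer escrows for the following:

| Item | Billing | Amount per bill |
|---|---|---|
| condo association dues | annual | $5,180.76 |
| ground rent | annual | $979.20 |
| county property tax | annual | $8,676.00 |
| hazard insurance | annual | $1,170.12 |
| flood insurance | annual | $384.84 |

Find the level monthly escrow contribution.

Condo association dues = $5,180.76 annually
Ground rent = $979.20 annually
County property tax = $8,676.00 annually
Hazard insurance = $1,170.12 annually
Flood insurance = $384.84 annually
Total annual escrow = $5,180.76 + $979.20 + $8,676.00 + $1,170.12 + $384.84 = $16,390.92
Monthly = $16,390.92 / 12 = $1,365.91

$1,365.91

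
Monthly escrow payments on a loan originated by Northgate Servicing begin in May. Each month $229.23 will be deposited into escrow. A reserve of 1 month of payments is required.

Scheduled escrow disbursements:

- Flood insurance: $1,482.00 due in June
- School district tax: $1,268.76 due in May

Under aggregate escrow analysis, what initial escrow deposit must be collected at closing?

$2,521.53

Cushion = 1 × $229.23 = $229.23
Trial balance (start $0, +$229.23 each month, − disbursements):
  May: +$229.23 − $1,268.76 → -$1,039.53
  Jun: +$229.23 − $1,482.00 → -$2,292.30
  Jul: +$229.23 → -$2,063.07
  Aug: +$229.23 → -$1,833.84
  Sep: +$229.23 → -$1,604.61
  Oct: +$229.23 → -$1,375.38
  Nov: +$229.23 → -$1,146.15
  Dec: +$229.23 → -$916.92
  Jan: +$229.23 → -$687.69
  Feb: +$229.23 → -$458.46
  Mar: +$229.23 → -$229.23
  Apr: +$229.23 → $0.00
Lowest trial balance = -$2,292.30 (Jun)
Initial deposit = cushion − low point = $229.23 − (-$2,292.30) = $2,521.53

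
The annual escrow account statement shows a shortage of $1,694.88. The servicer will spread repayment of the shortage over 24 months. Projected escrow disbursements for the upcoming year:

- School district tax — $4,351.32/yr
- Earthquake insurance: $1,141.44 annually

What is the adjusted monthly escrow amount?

School district tax: $4,351.32 per year
Earthquake insurance: $1,141.44 per year
Combined annual = $4,351.32 + $1,141.44 = $5,492.76
Per month = $5,492.76 ÷ 12 = $457.73
Shortage per month = $1,694.88 / 24 = $70.62
New monthly escrow = $457.73 + $70.62 = $528.35

$528.35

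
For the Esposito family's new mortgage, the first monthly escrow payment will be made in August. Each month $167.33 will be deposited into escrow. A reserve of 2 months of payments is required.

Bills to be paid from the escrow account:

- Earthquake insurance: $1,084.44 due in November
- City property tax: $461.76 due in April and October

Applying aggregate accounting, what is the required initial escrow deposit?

Cushion = 2 × $167.33 = $334.66
Trial balance (start $0, +$167.33 each month, − disbursements):
  Aug: +$167.33 → $167.33
  Sep: +$167.33 → $334.66
  Oct: +$167.33 − $461.76 → $40.23
  Nov: +$167.33 − $1,084.44 → -$876.88
  Dec: +$167.33 → -$709.55
  Jan: +$167.33 → -$542.22
  Feb: +$167.33 → -$374.89
  Mar: +$167.33 → -$207.56
  Apr: +$167.33 − $461.76 → -$501.99
  May: +$167.33 → -$334.66
  Jun: +$167.33 → -$167.33
  Jul: +$167.33 → $0.00
Lowest trial balance = -$876.88 (Nov)
Initial deposit = cushion − low point = $334.66 − (-$876.88) = $1,211.54

$1,211.54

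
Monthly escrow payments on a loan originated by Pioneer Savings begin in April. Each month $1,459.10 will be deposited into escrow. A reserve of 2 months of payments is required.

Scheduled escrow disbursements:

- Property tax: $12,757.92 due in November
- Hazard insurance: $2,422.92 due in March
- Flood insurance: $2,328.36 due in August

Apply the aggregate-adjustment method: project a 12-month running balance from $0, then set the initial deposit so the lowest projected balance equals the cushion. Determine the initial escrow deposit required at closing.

$6,331.68

Cushion = 2 × $1,459.10 = $2,918.20
Trial balance (start $0, +$1,459.10 each month, − disbursements):
  Apr: +$1,459.10 → $1,459.10
  May: +$1,459.10 → $2,918.20
  Jun: +$1,459.10 → $4,377.30
  Jul: +$1,459.10 → $5,836.40
  Aug: +$1,459.10 − $2,328.36 → $4,967.14
  Sep: +$1,459.10 → $6,426.24
  Oct: +$1,459.10 → $7,885.34
  Nov: +$1,459.10 − $12,757.92 → -$3,413.48
  Dec: +$1,459.10 → -$1,954.38
  Jan: +$1,459.10 → -$495.28
  Feb: +$1,459.10 → $963.82
  Mar: +$1,459.10 − $2,422.92 → $0.00
Lowest trial balance = -$3,413.48 (Nov)
Initial deposit = cushion − low point = $2,918.20 − (-$3,413.48) = $6,331.68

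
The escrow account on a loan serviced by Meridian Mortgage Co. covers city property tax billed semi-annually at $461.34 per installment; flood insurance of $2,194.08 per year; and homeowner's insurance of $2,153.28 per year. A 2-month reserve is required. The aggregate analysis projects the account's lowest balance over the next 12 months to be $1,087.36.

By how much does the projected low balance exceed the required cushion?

City property tax: $461.34 × 2 = $922.68
Flood insurance: $2,194.08
Homeowner's insurance: $2,153.28
Combined annual = $922.68 + $2,194.08 + $2,153.28 = $5,270.04
Per month = $5,270.04 / 12 = $439.17
Required reserve = 2 × $439.17 = $878.34
Excess over cushion: $1,087.36 − $878.34 = $209.02

$209.02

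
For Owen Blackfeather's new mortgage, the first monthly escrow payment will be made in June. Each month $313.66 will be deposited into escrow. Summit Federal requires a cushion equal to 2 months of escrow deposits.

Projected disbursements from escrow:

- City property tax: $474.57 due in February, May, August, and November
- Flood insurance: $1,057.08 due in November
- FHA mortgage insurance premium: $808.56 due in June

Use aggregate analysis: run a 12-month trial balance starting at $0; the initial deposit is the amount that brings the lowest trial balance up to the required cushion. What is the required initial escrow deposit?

$1,560.14

Cushion = 2 × $313.66 = $627.32
Trial balance (start $0, +$313.66 each month, − disbursements):
  Jun: +$313.66 − $808.56 → -$494.90
  Jul: +$313.66 → -$181.24
  Aug: +$313.66 − $474.57 → -$342.15
  Sep: +$313.66 → -$28.49
  Oct: +$313.66 → $285.17
  Nov: +$313.66 − $1,531.65 → -$932.82
  Dec: +$313.66 → -$619.16
  Jan: +$313.66 → -$305.50
  Feb: +$313.66 − $474.57 → -$466.41
  Mar: +$313.66 → -$152.75
  Apr: +$313.66 → $160.91
  May: +$313.66 − $474.57 → $0.00
Lowest trial balance = -$932.82 (Nov)
Initial deposit = cushion − low point = $627.32 − (-$932.82) = $1,560.14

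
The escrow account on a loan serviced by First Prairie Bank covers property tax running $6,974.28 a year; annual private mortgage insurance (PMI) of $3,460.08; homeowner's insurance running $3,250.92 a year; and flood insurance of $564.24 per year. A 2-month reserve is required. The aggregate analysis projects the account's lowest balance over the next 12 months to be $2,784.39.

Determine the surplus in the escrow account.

Property tax — $6,974.28 annually
Private mortgage insurance (PMI) — $3,460.08 annually
Homeowner's insurance — $3,250.92 annually
Flood insurance — $564.24 annually
Total per year = $6,974.28 + $3,460.08 + $3,250.92 + $564.24 = $14,249.52
Per month = $14,249.52 ÷ 12 = $1,187.46
Required reserve = 2 × $1,187.46 = $2,374.92
Surplus = $2,784.39 − $2,374.92 = $409.47

$409.47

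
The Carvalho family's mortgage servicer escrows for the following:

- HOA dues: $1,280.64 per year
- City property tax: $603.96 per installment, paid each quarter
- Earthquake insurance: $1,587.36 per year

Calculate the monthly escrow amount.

HOA dues — $1,280.64/yr
City property tax — $603.96 × 4 = $2,415.84/yr
Earthquake insurance — $1,587.36/yr
Total annual escrow = $5,283.84
Per month = $5,283.84 ÷ 12 = $440.32

$440.32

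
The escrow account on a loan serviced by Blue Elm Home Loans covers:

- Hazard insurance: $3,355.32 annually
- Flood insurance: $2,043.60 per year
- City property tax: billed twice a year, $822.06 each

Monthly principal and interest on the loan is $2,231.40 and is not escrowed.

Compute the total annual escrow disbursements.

$7,043.04

Hazard insurance: $3,355.32 annually
Flood insurance: $2,043.60 annually
City property tax: $822.06 × 2 = $1,644.12 annually
Yearly total = $7,043.04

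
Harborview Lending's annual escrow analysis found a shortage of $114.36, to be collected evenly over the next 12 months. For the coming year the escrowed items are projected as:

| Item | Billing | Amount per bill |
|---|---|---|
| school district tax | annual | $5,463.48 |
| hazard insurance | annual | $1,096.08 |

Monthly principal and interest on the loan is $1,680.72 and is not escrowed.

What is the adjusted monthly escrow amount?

$556.16

School district tax — $5,463.48
Hazard insurance — $1,096.08
Combined annual = $6,559.56
Base monthly escrow = $6,559.56 / 12 = $546.63
Shortage spread = $114.36 / 12 = $9.53/mo
New monthly escrow = $546.63 + $9.53 = $556.16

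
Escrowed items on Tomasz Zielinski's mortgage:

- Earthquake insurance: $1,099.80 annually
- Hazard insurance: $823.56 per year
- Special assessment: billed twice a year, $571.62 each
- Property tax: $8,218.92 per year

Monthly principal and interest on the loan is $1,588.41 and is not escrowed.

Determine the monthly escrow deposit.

Earthquake insurance = $1,099.80/yr
Hazard insurance = $823.56/yr
Special assessment = $571.62 × 2 = $1,143.24/yr
Property tax = $8,218.92/yr
Total annual escrow = $1,099.80 + $823.56 + $1,143.24 + $8,218.92 = $11,285.52
Monthly = $11,285.52 / 12 = $940.46

$940.46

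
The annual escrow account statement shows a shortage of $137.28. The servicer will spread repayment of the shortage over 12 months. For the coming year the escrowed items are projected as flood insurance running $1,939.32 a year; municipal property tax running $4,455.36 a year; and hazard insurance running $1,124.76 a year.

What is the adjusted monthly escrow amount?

Flood insurance = $1,939.32 annually
Municipal property tax = $4,455.36 annually
Hazard insurance = $1,124.76 annually
Total annual escrow = $1,939.32 + $4,455.36 + $1,124.76 = $7,519.44
Base monthly escrow = $7,519.44 / 12 = $626.62
Shortage per month = $137.28 / 12 = $11.44
Adjusted monthly = $626.62 + $11.44 = $638.06

$638.06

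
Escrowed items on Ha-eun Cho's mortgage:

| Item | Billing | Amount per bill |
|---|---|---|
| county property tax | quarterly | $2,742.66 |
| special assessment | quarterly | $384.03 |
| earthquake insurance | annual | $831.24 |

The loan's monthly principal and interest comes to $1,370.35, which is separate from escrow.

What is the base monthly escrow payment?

$1,111.50

County property tax = $2,742.66 × 4 = $10,970.64 per year
Special assessment = $384.03 × 4 = $1,536.12 per year
Earthquake insurance = $831.24 per year
Annual escrow total = $10,970.64 + $1,536.12 + $831.24 = $13,338.00
Base monthly escrow = $13,338.00 / 12 = $1,111.50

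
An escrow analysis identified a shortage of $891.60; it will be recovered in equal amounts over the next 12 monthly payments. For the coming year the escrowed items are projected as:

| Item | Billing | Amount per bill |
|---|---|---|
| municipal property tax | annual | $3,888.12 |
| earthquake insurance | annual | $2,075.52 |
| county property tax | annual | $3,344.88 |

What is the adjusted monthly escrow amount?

Municipal property tax: $3,888.12 annually
Earthquake insurance: $2,075.52 annually
County property tax: $3,344.88 annually
Total per year = $3,888.12 + $2,075.52 + $3,344.88 = $9,308.52
Monthly = $9,308.52 ÷ 12 = $775.71
Shortage spread = $891.60 ÷ 12 = $74.30/mo
New monthly escrow = $775.71 + $74.30 = $850.01

$850.01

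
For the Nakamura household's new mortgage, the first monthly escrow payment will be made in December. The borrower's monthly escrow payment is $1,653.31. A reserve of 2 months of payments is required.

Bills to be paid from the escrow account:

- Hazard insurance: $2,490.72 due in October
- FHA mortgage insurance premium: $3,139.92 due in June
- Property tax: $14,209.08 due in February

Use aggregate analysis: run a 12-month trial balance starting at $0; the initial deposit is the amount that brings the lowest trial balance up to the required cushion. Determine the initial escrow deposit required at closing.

$12,555.77

Cushion = 2 × $1,653.31 = $3,306.62
Trial balance (start $0, +$1,653.31 each month, − disbursements):
  Dec: +$1,653.31 → $1,653.31
  Jan: +$1,653.31 → $3,306.62
  Feb: +$1,653.31 − $14,209.08 → -$9,249.15
  Mar: +$1,653.31 → -$7,595.84
  Apr: +$1,653.31 → -$5,942.53
  May: +$1,653.31 → -$4,289.22
  Jun: +$1,653.31 − $3,139.92 → -$5,775.83
  Jul: +$1,653.31 → -$4,122.52
  Aug: +$1,653.31 → -$2,469.21
  Sep: +$1,653.31 → -$815.90
  Oct: +$1,653.31 − $2,490.72 → -$1,653.31
  Nov: +$1,653.31 → $0.00
Lowest trial balance = -$9,249.15 (Feb)
Initial deposit = cushion − low point = $3,306.62 − (-$9,249.15) = $12,555.77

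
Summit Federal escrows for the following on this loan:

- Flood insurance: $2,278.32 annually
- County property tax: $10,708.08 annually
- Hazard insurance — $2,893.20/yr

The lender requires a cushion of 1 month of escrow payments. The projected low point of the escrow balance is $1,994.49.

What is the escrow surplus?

$671.19

Flood insurance: $2,278.32 per year
County property tax: $10,708.08 per year
Hazard insurance: $2,893.20 per year
Yearly total = $2,278.32 + $10,708.08 + $2,893.20 = $15,879.60
Monthly = $15,879.60 / 12 = $1,323.30
Required reserve = 1 × $1,323.30 = $1,323.30
Surplus = $1,994.49 − $1,323.30 = $671.19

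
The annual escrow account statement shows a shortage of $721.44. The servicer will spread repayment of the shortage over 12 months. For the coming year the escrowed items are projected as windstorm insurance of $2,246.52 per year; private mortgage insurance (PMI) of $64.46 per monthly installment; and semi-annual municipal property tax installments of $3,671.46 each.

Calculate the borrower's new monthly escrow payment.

$923.70

Windstorm insurance — $2,246.52/yr
Private mortgage insurance (PMI) — $64.46 × 12 = $773.52/yr
Municipal property tax — $3,671.46 × 2 = $7,342.92/yr
Total per year = $2,246.52 + $773.52 + $7,342.92 = $10,362.96
Per month = $10,362.96 ÷ 12 = $863.58
Shortage per month = $721.44 / 12 = $60.12
Adjusted monthly = $863.58 + $60.12 = $923.70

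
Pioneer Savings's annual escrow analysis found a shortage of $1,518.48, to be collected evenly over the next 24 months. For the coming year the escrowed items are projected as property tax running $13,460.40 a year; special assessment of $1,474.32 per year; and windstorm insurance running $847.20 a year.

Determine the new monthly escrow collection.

$1,378.43

Property tax — $13,460.40 annually
Special assessment — $1,474.32 annually
Windstorm insurance — $847.20 annually
Yearly total = $15,781.92
Per month = $15,781.92 ÷ 12 = $1,315.16
Monthly shortage recovery: $1,518.48 ÷ 24 = $63.27
Adjusted monthly = $1,315.16 + $63.27 = $1,378.43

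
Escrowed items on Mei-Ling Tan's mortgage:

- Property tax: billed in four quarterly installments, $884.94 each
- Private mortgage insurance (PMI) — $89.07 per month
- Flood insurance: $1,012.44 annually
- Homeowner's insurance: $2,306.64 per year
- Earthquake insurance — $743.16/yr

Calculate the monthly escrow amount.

$722.57

Property tax: $884.94 × 4 = $3,539.76 annually
Private mortgage insurance (PMI): $89.07 × 12 = $1,068.84 annually
Flood insurance: $1,012.44 annually
Homeowner's insurance: $2,306.64 annually
Earthquake insurance: $743.16 annually
Combined annual = $3,539.76 + $1,068.84 + $1,012.44 + $2,306.64 + $743.16 = $8,670.84
Monthly = $8,670.84 / 12 = $722.57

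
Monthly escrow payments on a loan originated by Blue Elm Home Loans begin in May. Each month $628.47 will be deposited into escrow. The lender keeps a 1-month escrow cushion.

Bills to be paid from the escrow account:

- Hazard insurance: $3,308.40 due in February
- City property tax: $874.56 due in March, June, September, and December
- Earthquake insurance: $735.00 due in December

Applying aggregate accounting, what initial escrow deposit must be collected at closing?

Cushion = 1 × $628.47 = $628.47
Trial balance (start $0, +$628.47 each month, − disbursements):
  May: +$628.47 → $628.47
  Jun: +$628.47 − $874.56 → $382.38
  Jul: +$628.47 → $1,010.85
  Aug: +$628.47 → $1,639.32
  Sep: +$628.47 − $874.56 → $1,393.23
  Oct: +$628.47 → $2,021.70
  Nov: +$628.47 → $2,650.17
  Dec: +$628.47 − $1,609.56 → $1,669.08
  Jan: +$628.47 → $2,297.55
  Feb: +$628.47 − $3,308.40 → -$382.38
  Mar: +$628.47 − $874.56 → -$628.47
  Apr: +$628.47 → $0.00
Lowest trial balance = -$628.47 (Mar)
Initial deposit = cushion − low point = $628.47 − (-$628.47) = $1,256.94

$1,256.94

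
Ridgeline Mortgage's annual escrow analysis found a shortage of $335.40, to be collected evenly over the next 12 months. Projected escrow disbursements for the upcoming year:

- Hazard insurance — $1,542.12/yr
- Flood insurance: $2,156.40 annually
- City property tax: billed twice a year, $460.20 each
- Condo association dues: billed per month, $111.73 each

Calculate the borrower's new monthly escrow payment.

Hazard insurance = $1,542.12
Flood insurance = $2,156.40
City property tax = $460.20 × 2 = $920.40
Condo association dues = $111.73 × 12 = $1,340.76
Total annual escrow = $1,542.12 + $2,156.40 + $920.40 + $1,340.76 = $5,959.68
Per month = $5,959.68 / 12 = $496.64
Shortage per month = $335.40 / 12 = $27.95
Adjusted monthly = $496.64 + $27.95 = $524.59

$524.59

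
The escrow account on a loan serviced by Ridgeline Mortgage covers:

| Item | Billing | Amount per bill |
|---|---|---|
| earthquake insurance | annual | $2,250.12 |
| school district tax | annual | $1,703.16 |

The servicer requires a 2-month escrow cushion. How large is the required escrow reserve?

Earthquake insurance: $2,250.12
School district tax: $1,703.16
Combined annual = $3,953.28
Per month = $3,953.28 ÷ 12 = $329.44
Required cushion = 2 × $329.44 = $658.88

$658.88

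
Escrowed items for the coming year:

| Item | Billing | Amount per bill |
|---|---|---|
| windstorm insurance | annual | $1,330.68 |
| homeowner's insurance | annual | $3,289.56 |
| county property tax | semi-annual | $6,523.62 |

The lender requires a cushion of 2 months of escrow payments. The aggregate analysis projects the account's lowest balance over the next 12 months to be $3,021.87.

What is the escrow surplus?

Windstorm insurance — $1,330.68 annually
Homeowner's insurance — $3,289.56 annually
County property tax — $6,523.62 × 2 = $13,047.24 annually
Total per year = $1,330.68 + $3,289.56 + $13,047.24 = $17,667.48
Monthly = $17,667.48 ÷ 12 = $1,472.29
Cushion = 2 × $1,472.29 = $2,944.58
Surplus = $3,021.87 − $2,944.58 = $77.29

$77.29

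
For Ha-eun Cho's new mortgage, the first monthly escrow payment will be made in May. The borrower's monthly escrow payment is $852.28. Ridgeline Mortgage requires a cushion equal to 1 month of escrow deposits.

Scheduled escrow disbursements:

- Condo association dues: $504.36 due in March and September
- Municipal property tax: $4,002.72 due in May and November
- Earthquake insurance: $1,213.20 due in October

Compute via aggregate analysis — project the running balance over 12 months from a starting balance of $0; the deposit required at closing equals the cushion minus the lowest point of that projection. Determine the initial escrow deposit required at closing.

Cushion = 1 × $852.28 = $852.28
Trial balance (start $0, +$852.28 each month, − disbursements):
  May: +$852.28 − $4,002.72 → -$3,150.44
  Jun: +$852.28 → -$2,298.16
  Jul: +$852.28 → -$1,445.88
  Aug: +$852.28 → -$593.60
  Sep: +$852.28 − $504.36 → -$245.68
  Oct: +$852.28 − $1,213.20 → -$606.60
  Nov: +$852.28 − $4,002.72 → -$3,757.04
  Dec: +$852.28 → -$2,904.76
  Jan: +$852.28 → -$2,052.48
  Feb: +$852.28 → -$1,200.20
  Mar: +$852.28 − $504.36 → -$852.28
  Apr: +$852.28 → $0.00
Lowest trial balance = -$3,757.04 (Nov)
Initial deposit = cushion − low point = $852.28 − (-$3,757.04) = $4,609.32

$4,609.32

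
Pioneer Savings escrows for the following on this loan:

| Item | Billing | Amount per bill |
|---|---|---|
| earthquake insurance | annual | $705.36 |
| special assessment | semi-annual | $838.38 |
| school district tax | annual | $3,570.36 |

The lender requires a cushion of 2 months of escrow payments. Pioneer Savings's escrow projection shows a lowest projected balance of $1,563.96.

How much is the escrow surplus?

Earthquake insurance = $705.36 per year
Special assessment = $838.38 × 2 = $1,676.76 per year
School district tax = $3,570.36 per year
Annual escrow total = $5,952.48
Monthly escrow = $5,952.48 ÷ 12 = $496.04
Required cushion = 2 × $496.04 = $992.08
Excess over cushion: $1,563.96 − $992.08 = $571.88

$571.88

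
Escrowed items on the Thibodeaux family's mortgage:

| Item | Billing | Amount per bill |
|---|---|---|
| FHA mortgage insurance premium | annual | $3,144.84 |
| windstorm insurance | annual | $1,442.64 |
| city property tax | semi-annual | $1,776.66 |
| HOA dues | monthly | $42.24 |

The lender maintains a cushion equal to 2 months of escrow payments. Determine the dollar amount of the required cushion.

FHA mortgage insurance premium = $3,144.84
Windstorm insurance = $1,442.64
City property tax = $1,776.66 × 2 = $3,553.32
HOA dues = $42.24 × 12 = $506.88
Annual escrow total = $3,144.84 + $1,442.64 + $3,553.32 + $506.88 = $8,647.68
Monthly escrow = $8,647.68 / 12 = $720.64
Reserve = 2 × $720.64 = $1,441.28

$1,441.28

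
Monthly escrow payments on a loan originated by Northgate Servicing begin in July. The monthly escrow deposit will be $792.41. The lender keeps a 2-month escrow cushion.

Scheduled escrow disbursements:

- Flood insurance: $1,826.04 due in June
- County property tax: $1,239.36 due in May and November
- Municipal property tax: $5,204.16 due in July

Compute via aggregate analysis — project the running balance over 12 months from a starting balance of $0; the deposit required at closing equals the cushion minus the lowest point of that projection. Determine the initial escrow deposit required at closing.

Cushion = 2 × $792.41 = $1,584.82
Trial balance (start $0, +$792.41 each month, − disbursements):
  Jul: +$792.41 − $5,204.16 → -$4,411.75
  Aug: +$792.41 → -$3,619.34
  Sep: +$792.41 → -$2,826.93
  Oct: +$792.41 → -$2,034.52
  Nov: +$792.41 − $1,239.36 → -$2,481.47
  Dec: +$792.41 → -$1,689.06
  Jan: +$792.41 → -$896.65
  Feb: +$792.41 → -$104.24
  Mar: +$792.41 → $688.17
  Apr: +$792.41 → $1,480.58
  May: +$792.41 − $1,239.36 → $1,033.63
  Jun: +$792.41 − $1,826.04 → $0.00
Lowest trial balance = -$4,411.75 (Jul)
Initial deposit = cushion − low point = $1,584.82 − (-$4,411.75) = $5,996.57

$5,996.57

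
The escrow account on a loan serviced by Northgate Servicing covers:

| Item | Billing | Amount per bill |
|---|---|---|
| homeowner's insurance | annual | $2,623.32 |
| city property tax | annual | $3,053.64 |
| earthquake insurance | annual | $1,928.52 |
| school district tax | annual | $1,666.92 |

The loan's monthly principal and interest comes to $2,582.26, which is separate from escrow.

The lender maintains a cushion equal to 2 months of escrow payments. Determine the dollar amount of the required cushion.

$1,545.40

Homeowner's insurance — $2,623.32 per year
City property tax — $3,053.64 per year
Earthquake insurance — $1,928.52 per year
School district tax — $1,666.92 per year
Total annual escrow = $2,623.32 + $3,053.64 + $1,928.52 + $1,666.92 = $9,272.40
Monthly escrow = $9,272.40 ÷ 12 = $772.70
Required cushion = 2 × $772.70 = $1,545.40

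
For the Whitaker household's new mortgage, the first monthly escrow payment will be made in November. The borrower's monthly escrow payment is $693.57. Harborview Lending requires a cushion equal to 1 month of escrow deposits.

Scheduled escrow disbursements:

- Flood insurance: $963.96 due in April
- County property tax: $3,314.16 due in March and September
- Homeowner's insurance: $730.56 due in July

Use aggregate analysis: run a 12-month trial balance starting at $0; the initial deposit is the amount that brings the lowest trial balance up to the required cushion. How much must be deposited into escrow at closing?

Cushion = 1 × $693.57 = $693.57
Trial balance (start $0, +$693.57 each month, − disbursements):
  Nov: +$693.57 → $693.57
  Dec: +$693.57 → $1,387.14
  Jan: +$693.57 → $2,080.71
  Feb: +$693.57 → $2,774.28
  Mar: +$693.57 − $3,314.16 → $153.69
  Apr: +$693.57 − $963.96 → -$116.70
  May: +$693.57 → $576.87
  Jun: +$693.57 → $1,270.44
  Jul: +$693.57 − $730.56 → $1,233.45
  Aug: +$693.57 → $1,927.02
  Sep: +$693.57 − $3,314.16 → -$693.57
  Oct: +$693.57 → $0.00
Lowest trial balance = -$693.57 (Sep)
Initial deposit = cushion − low point = $693.57 − (-$693.57) = $1,387.14

$1,387.14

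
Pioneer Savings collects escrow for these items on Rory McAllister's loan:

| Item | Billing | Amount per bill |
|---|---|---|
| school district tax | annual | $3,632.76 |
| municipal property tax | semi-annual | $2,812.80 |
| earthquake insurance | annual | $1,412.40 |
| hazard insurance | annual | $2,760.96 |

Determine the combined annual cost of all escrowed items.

School district tax = $3,632.76 annually
Municipal property tax = $2,812.80 × 2 = $5,625.60 annually
Earthquake insurance = $1,412.40 annually
Hazard insurance = $2,760.96 annually
Total per year = $3,632.76 + $5,625.60 + $1,412.40 + $2,760.96 = $13,431.72

$13,431.72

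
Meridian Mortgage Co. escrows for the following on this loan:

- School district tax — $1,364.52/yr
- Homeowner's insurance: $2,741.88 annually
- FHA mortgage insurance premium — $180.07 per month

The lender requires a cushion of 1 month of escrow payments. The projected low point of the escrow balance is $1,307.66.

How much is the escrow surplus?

$785.39

School district tax — $1,364.52 per year
Homeowner's insurance — $2,741.88 per year
FHA mortgage insurance premium — $180.07 × 12 = $2,160.84 per year
Combined annual = $1,364.52 + $2,741.88 + $2,160.84 = $6,267.24
Base monthly escrow = $6,267.24 ÷ 12 = $522.27
Required reserve = 1 × $522.27 = $522.27
Excess over cushion: $1,307.66 − $522.27 = $785.39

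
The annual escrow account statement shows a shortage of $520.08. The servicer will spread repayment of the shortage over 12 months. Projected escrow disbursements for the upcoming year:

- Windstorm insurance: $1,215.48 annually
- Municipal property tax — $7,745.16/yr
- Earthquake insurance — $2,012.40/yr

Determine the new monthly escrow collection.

Windstorm insurance = $1,215.48/yr
Municipal property tax = $7,745.16/yr
Earthquake insurance = $2,012.40/yr
Yearly total = $10,973.04
Per month = $10,973.04 ÷ 12 = $914.42
Shortage per month = $520.08 / 12 = $43.34
Adjusted monthly = $914.42 + $43.34 = $957.76

$957.76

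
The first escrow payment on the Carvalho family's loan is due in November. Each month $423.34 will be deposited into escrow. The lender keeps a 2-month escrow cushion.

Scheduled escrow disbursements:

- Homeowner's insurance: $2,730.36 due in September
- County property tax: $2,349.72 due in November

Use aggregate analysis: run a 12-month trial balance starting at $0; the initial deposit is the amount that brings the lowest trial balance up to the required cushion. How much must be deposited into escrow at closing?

$2,773.06

Cushion = 2 × $423.34 = $846.68
Trial balance (start $0, +$423.34 each month, − disbursements):
  Nov: +$423.34 − $2,349.72 → -$1,926.38
  Dec: +$423.34 → -$1,503.04
  Jan: +$423.34 → -$1,079.70
  Feb: +$423.34 → -$656.36
  Mar: +$423.34 → -$233.02
  Apr: +$423.34 → $190.32
  May: +$423.34 → $613.66
  Jun: +$423.34 → $1,037.00
  Jul: +$423.34 → $1,460.34
  Aug: +$423.34 → $1,883.68
  Sep: +$423.34 − $2,730.36 → -$423.34
  Oct: +$423.34 → $0.00
Lowest trial balance = -$1,926.38 (Nov)
Initial deposit = cushion − low point = $846.68 − (-$1,926.38) = $2,773.06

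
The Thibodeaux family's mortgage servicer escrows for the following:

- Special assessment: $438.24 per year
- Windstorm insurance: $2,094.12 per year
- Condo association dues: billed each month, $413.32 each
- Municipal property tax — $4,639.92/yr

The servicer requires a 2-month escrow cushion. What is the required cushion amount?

$2,022.02

Special assessment — $438.24 annually
Windstorm insurance — $2,094.12 annually
Condo association dues — $413.32 × 12 = $4,959.84 annually
Municipal property tax — $4,639.92 annually
Total per year = $438.24 + $2,094.12 + $4,959.84 + $4,639.92 = $12,132.12
Monthly escrow = $12,132.12 ÷ 12 = $1,011.01
Cushion = 2 × $1,011.01 = $2,022.02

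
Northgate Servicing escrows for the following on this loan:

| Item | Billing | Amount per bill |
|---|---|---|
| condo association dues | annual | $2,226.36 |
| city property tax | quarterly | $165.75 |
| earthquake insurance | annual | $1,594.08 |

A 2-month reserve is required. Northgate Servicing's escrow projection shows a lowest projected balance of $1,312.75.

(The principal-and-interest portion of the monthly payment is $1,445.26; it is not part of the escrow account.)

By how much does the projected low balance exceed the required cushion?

Condo association dues = $2,226.36 annually
City property tax = $165.75 × 4 = $663.00 annually
Earthquake insurance = $1,594.08 annually
Total per year = $4,483.44
Monthly escrow = $4,483.44 / 12 = $373.62
Required reserve = 2 × $373.62 = $747.24
Surplus = $1,312.75 − $747.24 = $565.51

$565.51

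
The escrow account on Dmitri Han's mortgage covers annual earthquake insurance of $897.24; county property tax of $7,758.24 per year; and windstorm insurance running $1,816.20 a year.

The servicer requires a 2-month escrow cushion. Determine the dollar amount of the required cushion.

$1,745.28

Earthquake insurance = $897.24 annually
County property tax = $7,758.24 annually
Windstorm insurance = $1,816.20 annually
Combined annual = $10,471.68
Base monthly escrow = $10,471.68 ÷ 12 = $872.64
Reserve = 2 × $872.64 = $1,745.28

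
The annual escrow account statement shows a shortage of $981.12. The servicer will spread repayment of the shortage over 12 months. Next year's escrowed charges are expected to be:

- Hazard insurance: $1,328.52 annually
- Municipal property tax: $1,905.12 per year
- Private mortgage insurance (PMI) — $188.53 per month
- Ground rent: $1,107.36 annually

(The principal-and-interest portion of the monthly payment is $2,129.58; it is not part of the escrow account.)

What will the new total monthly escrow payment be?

Hazard insurance: $1,328.52/yr
Municipal property tax: $1,905.12/yr
Private mortgage insurance (PMI): $188.53 × 12 = $2,262.36/yr
Ground rent: $1,107.36/yr
Annual escrow total = $6,603.36
Per month = $6,603.36 / 12 = $550.28
Shortage per month = $981.12 ÷ 12 = $81.76
New monthly escrow = $550.28 + $81.76 = $632.04

$632.04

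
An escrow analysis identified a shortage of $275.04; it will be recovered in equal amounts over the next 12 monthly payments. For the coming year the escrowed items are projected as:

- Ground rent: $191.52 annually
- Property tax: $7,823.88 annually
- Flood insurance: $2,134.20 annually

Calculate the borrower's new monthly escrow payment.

$868.72

Ground rent: $191.52/yr
Property tax: $7,823.88/yr
Flood insurance: $2,134.20/yr
Combined annual = $191.52 + $7,823.88 + $2,134.20 = $10,149.60
Per month = $10,149.60 / 12 = $845.80
Monthly shortage recovery: $275.04 ÷ 12 = $22.92
Adjusted monthly = $845.80 + $22.92 = $868.72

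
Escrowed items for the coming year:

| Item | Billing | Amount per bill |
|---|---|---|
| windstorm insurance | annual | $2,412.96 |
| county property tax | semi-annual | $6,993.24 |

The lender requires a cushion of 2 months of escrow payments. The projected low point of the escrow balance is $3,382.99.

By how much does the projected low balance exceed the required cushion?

$649.75

Windstorm insurance: $2,412.96
County property tax: $6,993.24 × 2 = $13,986.48
Total annual escrow = $2,412.96 + $13,986.48 = $16,399.44
Monthly escrow = $16,399.44 / 12 = $1,366.62
Required cushion = 2 × $1,366.62 = $2,733.24
Excess over cushion: $3,382.99 − $2,733.24 = $649.75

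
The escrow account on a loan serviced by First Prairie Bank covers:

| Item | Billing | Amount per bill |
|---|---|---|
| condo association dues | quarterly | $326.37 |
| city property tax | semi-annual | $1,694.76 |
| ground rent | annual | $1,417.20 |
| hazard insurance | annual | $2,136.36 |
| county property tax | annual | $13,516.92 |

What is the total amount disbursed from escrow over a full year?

Condo association dues — $326.37 × 4 = $1,305.48
City property tax — $1,694.76 × 2 = $3,389.52
Ground rent — $1,417.20
Hazard insurance — $2,136.36
County property tax — $13,516.92
Yearly total = $1,305.48 + $3,389.52 + $1,417.20 + $2,136.36 + $13,516.92 = $21,765.48

$21,765.48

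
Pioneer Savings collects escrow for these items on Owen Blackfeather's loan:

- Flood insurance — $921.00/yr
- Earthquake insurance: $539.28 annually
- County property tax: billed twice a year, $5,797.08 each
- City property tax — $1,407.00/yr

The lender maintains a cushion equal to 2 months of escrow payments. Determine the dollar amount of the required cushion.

$2,410.24

Flood insurance: $921.00
Earthquake insurance: $539.28
County property tax: $5,797.08 × 2 = $11,594.16
City property tax: $1,407.00
Total per year = $921.00 + $539.28 + $11,594.16 + $1,407.00 = $14,461.44
Monthly = $14,461.44 ÷ 12 = $1,205.12
Reserve = 2 × $1,205.12 = $2,410.24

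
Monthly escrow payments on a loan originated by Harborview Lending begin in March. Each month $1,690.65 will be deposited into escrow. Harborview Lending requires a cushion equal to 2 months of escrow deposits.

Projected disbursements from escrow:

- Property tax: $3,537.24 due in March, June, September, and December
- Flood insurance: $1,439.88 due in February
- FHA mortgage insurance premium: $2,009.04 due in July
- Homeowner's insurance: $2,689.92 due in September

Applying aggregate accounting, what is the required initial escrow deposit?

Cushion = 2 × $1,690.65 = $3,381.30
Trial balance (start $0, +$1,690.65 each month, − disbursements):
  Mar: +$1,690.65 − $3,537.24 → -$1,846.59
  Apr: +$1,690.65 → -$155.94
  May: +$1,690.65 → $1,534.71
  Jun: +$1,690.65 − $3,537.24 → -$311.88
  Jul: +$1,690.65 − $2,009.04 → -$630.27
  Aug: +$1,690.65 → $1,060.38
  Sep: +$1,690.65 − $6,227.16 → -$3,476.13
  Oct: +$1,690.65 → -$1,785.48
  Nov: +$1,690.65 → -$94.83
  Dec: +$1,690.65 − $3,537.24 → -$1,941.42
  Jan: +$1,690.65 → -$250.77
  Feb: +$1,690.65 − $1,439.88 → $0.00
Lowest trial balance = -$3,476.13 (Sep)
Initial deposit = cushion − low point = $3,381.30 − (-$3,476.13) = $6,857.43

$6,857.43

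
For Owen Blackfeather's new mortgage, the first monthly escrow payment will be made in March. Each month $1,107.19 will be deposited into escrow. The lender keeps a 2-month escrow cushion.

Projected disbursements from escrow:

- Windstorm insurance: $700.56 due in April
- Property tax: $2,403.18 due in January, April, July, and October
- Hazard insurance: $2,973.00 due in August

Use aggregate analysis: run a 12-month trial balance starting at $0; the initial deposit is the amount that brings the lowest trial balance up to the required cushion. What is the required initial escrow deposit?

$4,239.96

Cushion = 2 × $1,107.19 = $2,214.38
Trial balance (start $0, +$1,107.19 each month, − disbursements):
  Mar: +$1,107.19 → $1,107.19
  Apr: +$1,107.19 − $3,103.74 → -$889.36
  May: +$1,107.19 → $217.83
  Jun: +$1,107.19 → $1,325.02
  Jul: +$1,107.19 − $2,403.18 → $29.03
  Aug: +$1,107.19 − $2,973.00 → -$1,836.78
  Sep: +$1,107.19 → -$729.59
  Oct: +$1,107.19 − $2,403.18 → -$2,025.58
  Nov: +$1,107.19 → -$918.39
  Dec: +$1,107.19 → $188.80
  Jan: +$1,107.19 − $2,403.18 → -$1,107.19
  Feb: +$1,107.19 → $0.00
Lowest trial balance = -$2,025.58 (Oct)
Initial deposit = cushion − low point = $2,214.38 − (-$2,025.58) = $4,239.96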